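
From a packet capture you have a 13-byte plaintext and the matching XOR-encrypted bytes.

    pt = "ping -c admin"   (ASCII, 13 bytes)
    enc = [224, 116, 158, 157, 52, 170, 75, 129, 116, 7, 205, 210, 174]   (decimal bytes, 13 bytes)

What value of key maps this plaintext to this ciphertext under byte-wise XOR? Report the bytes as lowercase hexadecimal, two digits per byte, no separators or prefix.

Since enc = pt ⊕ key, XORing both sides with pt gives key = pt ⊕ enc.
70 xor e0 = 90
69 xor 74 = 1d
6e xor 9e = f0
67 xor 9d = fa
20 xor 34 = 14
2d xor aa = 87
63 xor 4b = 28
20 xor 81 = a1
61 xor 74 = 15
64 xor 07 = 63
6d xor cd = a0
69 xor d2 = bb
6e xor ae = c0

901df0fa148728a11563a0bbc0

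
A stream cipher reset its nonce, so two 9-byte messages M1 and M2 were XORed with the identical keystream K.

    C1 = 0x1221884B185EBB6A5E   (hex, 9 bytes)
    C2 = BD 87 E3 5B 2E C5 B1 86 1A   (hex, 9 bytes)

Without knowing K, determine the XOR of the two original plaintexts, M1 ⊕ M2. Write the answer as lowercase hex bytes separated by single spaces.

C1 ⊕ C2 = (M1 ⊕ K) ⊕ (M2 ⊕ K) = M1 ⊕ M2 — the shared key cancels under XOR.
12 xor bd = af
21 xor 87 = a6
88 xor e3 = 6b
4b xor 5b = 10
18 xor 2e = 36
5e xor c5 = 9b
bb xor b1 = 0a
6a xor 86 = ec
5e xor 1a = 44

af a6 6b 10 36 9b 0a ec 44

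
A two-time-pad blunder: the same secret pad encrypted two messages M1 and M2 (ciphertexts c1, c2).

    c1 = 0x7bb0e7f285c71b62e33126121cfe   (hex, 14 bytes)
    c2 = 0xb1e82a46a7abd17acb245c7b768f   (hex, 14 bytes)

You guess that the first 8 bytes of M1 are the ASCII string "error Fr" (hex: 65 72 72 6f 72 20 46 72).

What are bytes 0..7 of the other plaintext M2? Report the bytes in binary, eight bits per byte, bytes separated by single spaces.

10101111 00101010 10111111 11011011 01010000 01001100 10001100 01101010

First, c1 ⊕ c2 = (M1 ⊕ K) ⊕ (M2 ⊕ K) = M1 ⊕ M2, so the key drops out. Then M2 = (M1 ⊕ M2) ⊕ M1 over the first 8 bytes.
byte 0: (7b XOR b1) XOR 65 = ca XOR 65 = af
byte 1: (b0 XOR e8) XOR 72 = 58 XOR 72 = 2a
byte 2: (e7 XOR 2a) XOR 72 = cd XOR 72 = bf
byte 3: (f2 XOR 46) XOR 6f = b4 XOR 6f = db
byte 4: (85 XOR a7) XOR 72 = 22 XOR 72 = 50
byte 5: (c7 XOR ab) XOR 20 = 6c XOR 20 = 4c
byte 6: (1b XOR d1) XOR 46 = ca XOR 46 = 8c
byte 7: (62 XOR 7a) XOR 72 = 18 XOR 72 = 6a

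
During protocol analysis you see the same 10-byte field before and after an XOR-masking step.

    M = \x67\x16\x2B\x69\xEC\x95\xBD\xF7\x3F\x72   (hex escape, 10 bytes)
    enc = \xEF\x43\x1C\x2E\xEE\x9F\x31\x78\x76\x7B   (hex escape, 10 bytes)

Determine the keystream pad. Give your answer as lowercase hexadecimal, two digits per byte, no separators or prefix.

88553747020a8c8f4909

Since enc = M ⊕ pad, XORing both sides with M gives pad = M ⊕ enc.
67 ^ ef = 88
16 ^ 43 = 55
2b ^ 1c = 37
69 ^ 2e = 47
ec ^ ee = 02
95 ^ 9f = 0a
bd ^ 31 = 8c
f7 ^ 78 = 8f
3f ^ 76 = 49
72 ^ 7b = 09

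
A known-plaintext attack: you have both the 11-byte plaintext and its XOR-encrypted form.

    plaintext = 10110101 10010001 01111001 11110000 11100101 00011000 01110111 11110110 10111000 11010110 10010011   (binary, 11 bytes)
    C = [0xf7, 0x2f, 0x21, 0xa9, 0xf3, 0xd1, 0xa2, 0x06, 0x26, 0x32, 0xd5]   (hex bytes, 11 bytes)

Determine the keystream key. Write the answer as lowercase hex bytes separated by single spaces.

42 be 58 59 16 c9 d5 f0 9e e4 46

Since C = plaintext ⊕ key, XORing both sides with plaintext gives key = plaintext ⊕ C.
b5 ^ f7 = 42
91 ^ 2f = be
79 ^ 21 = 58
f0 ^ a9 = 59
e5 ^ f3 = 16
18 ^ d1 = c9
77 ^ a2 = d5
f6 ^ 06 = f0
b8 ^ 26 = 9e
d6 ^ 32 = e4
93 ^ d5 = 46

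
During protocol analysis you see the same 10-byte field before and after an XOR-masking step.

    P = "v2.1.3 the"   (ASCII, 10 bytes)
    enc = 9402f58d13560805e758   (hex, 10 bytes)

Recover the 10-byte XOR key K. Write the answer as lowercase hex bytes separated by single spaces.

e2 30 db bc 3d 65 28 71 8f 3d

Since enc = P ⊕ K, XORing both sides with P gives K = P ⊕ enc.
76 xor 94 = e2
32 xor 02 = 30
2e xor f5 = db
31 xor 8d = bc
2e xor 13 = 3d
33 xor 56 = 65
20 xor 08 = 28
74 xor 05 = 71
68 xor e7 = 8f
65 xor 58 = 3d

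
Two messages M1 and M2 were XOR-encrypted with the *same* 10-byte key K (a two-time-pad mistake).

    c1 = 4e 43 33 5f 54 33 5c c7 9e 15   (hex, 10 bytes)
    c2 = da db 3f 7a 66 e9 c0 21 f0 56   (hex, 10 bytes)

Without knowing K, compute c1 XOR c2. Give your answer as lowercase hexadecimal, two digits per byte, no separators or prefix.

c1 ⊕ c2 = (M1 ⊕ K) ⊕ (M2 ⊕ K) = M1 ⊕ M2 — the shared key cancels under XOR.
01001110 XOR 11011010 = 10010100
01000011 XOR 11011011 = 10011000
00110011 XOR 00111111 = 00001100
01011111 XOR 01111010 = 00100101
01010100 XOR 01100110 = 00110010
00110011 XOR 11101001 = 11011010
01011100 XOR 11000000 = 10011100
11000111 XOR 00100001 = 11100110
10011110 XOR 11110000 = 01101110
00010101 XOR 01010110 = 01000011

94980c2532da9ce66e43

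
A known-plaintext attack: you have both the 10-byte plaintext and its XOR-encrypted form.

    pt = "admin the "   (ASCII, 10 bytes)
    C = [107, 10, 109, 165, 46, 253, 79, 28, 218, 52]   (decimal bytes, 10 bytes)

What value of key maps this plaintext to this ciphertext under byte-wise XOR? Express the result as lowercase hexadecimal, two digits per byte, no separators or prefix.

0a6e00cc40dd3b74bf14

Since C = pt ⊕ key, XORing both sides with pt gives key = pt ⊕ C.
61 ⊕ 6b = 0a
64 ⊕ 0a = 6e
6d ⊕ 6d = 00
69 ⊕ a5 = cc
6e ⊕ 2e = 40
20 ⊕ fd = dd
74 ⊕ 4f = 3b
68 ⊕ 1c = 74
65 ⊕ da = bf
20 ⊕ 34 = 14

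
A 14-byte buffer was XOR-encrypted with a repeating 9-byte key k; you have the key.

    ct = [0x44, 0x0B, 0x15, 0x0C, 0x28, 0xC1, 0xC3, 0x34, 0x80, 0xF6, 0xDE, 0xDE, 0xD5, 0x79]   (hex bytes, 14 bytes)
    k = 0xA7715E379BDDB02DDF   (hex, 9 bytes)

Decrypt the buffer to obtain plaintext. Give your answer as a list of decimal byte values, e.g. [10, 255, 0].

[227, 122, 75, 59, 179, 28, 115, 25, 95, 81, 175, 128, 226, 226]

The 9-byte key repeats, so the effective keystream is a7 71 5e 37 9b dd b0 2d df a7 71 5e 37 9b.
byte 0:  68 ^ 167 = 227
byte 1:  11 ^ 113 = 122
byte 2:  21 ^  94 =  75
byte 3:  12 ^  55 =  59
byte 4:  40 ^ 155 = 179
byte 5: 193 ^ 221 =  28
byte 6: 195 ^ 176 = 115
byte 7:  52 ^  45 =  25
byte 8: 128 ^ 223 =  95
byte 9: 246 ^ 167 =  81
byte 10: 222 ^ 113 = 175
byte 11: 222 ^  94 = 128
byte 12: 213 ^  55 = 226
byte 13: 121 ^ 155 = 226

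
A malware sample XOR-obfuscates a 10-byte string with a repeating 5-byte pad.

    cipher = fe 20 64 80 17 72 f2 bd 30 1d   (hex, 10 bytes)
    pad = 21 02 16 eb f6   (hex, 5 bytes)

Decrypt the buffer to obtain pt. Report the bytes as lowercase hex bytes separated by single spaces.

df 22 72 6b e1 53 f0 ab db eb

The 5-byte key repeats, so the effective keystream is 21 02 16 eb f6 21 02 16 eb f6.
byte 0: 254 xor  33 = 223
byte 1:  32 xor   2 =  34
byte 2: 100 xor  22 = 114
byte 3: 128 xor 235 = 107
byte 4:  23 xor 246 = 225
byte 5: 114 xor  33 =  83
byte 6: 242 xor   2 = 240
byte 7: 189 xor  22 = 171
byte 8:  48 xor 235 = 219
byte 9:  29 xor 246 = 235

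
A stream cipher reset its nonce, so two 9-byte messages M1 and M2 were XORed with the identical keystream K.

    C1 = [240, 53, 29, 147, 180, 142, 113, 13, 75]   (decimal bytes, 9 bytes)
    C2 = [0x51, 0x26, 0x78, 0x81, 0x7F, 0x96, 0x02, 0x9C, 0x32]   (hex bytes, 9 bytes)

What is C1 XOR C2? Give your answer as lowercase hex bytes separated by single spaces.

a1 13 65 12 cb 18 73 91 79

C1 ⊕ C2 = (M1 ⊕ K) ⊕ (M2 ⊕ K) = M1 ⊕ M2 — the shared key cancels under XOR.
11110000 XOR 01010001 = 10100001
00110101 XOR 00100110 = 00010011
00011101 XOR 01111000 = 01100101
10010011 XOR 10000001 = 00010010
10110100 XOR 01111111 = 11001011
10001110 XOR 10010110 = 00011000
01110001 XOR 00000010 = 01110011
00001101 XOR 10011100 = 10010001
01001011 XOR 00110010 = 01111001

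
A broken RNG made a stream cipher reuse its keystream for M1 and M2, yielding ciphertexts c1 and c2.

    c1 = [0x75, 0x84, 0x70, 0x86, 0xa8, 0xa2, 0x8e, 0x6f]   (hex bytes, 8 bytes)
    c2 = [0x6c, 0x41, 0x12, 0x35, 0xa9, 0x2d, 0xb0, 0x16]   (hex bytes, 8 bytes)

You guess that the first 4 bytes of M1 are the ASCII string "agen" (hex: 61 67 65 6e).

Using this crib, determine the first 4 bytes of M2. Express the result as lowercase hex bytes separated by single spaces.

First, c1 ⊕ c2 = (M1 ⊕ K) ⊕ (M2 ⊕ K) = M1 ⊕ M2, so the key drops out. Then M2 = (M1 ⊕ M2) ⊕ M1 over the first 4 bytes.
byte 0: (75 XOR 6c) XOR 61 = 19 XOR 61 = 78
byte 1: (84 XOR 41) XOR 67 = c5 XOR 67 = a2
byte 2: (70 XOR 12) XOR 65 = 62 XOR 65 = 07
byte 3: (86 XOR 35) XOR 6e = b3 XOR 6e = dd

78 a2 07 dd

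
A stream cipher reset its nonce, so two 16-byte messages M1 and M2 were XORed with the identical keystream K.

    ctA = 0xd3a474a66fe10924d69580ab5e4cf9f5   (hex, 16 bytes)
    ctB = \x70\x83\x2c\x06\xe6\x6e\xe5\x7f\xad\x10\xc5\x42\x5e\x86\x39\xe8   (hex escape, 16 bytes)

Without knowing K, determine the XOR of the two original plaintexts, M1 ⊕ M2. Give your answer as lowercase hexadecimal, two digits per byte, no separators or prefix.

a32758a0898fec5b7b8545e900cac01d

ctA ⊕ ctB = (M1 ⊕ K) ⊕ (M2 ⊕ K) = M1 ⊕ M2 — the shared key cancels under XOR.
11010011 ⊕ 01110000 = 10100011
10100100 ⊕ 10000011 = 00100111
01110100 ⊕ 00101100 = 01011000
10100110 ⊕ 00000110 = 10100000
01101111 ⊕ 11100110 = 10001001
11100001 ⊕ 01101110 = 10001111
00001001 ⊕ 11100101 = 11101100
00100100 ⊕ 01111111 = 01011011
11010110 ⊕ 10101101 = 01111011
10010101 ⊕ 00010000 = 10000101
10000000 ⊕ 11000101 = 01000101
10101011 ⊕ 01000010 = 11101001
01011110 ⊕ 01011110 = 00000000
01001100 ⊕ 10000110 = 11001010
11111001 ⊕ 00111001 = 11000000
11110101 ⊕ 11101000 = 00011101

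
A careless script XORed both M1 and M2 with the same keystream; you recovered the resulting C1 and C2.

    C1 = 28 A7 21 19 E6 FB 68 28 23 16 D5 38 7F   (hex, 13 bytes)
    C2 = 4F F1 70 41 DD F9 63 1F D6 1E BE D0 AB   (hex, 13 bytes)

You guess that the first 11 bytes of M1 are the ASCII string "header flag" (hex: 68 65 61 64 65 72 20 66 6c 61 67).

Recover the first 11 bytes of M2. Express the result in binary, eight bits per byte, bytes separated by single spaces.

First, C1 ⊕ C2 = (M1 ⊕ K) ⊕ (M2 ⊕ K) = M1 ⊕ M2, so the key drops out. Then M2 = (M1 ⊕ M2) ⊕ M1 over the first 11 bytes.
byte 0: (28 ^ 4f) ^ 68 = 67 ^ 68 = 0f
byte 1: (a7 ^ f1) ^ 65 = 56 ^ 65 = 33
byte 2: (21 ^ 70) ^ 61 = 51 ^ 61 = 30
byte 3: (19 ^ 41) ^ 64 = 58 ^ 64 = 3c
byte 4: (e6 ^ dd) ^ 65 = 3b ^ 65 = 5e
byte 5: (fb ^ f9) ^ 72 = 02 ^ 72 = 70
byte 6: (68 ^ 63) ^ 20 = 0b ^ 20 = 2b
byte 7: (28 ^ 1f) ^ 66 = 37 ^ 66 = 51
byte 8: (23 ^ d6) ^ 6c = f5 ^ 6c = 99
byte 9: (16 ^ 1e) ^ 61 = 08 ^ 61 = 69
byte 10: (d5 ^ be) ^ 67 = 6b ^ 67 = 0c

00001111 00110011 00110000 00111100 01011110 01110000 00101011 01010001 10011001 01101001 00001100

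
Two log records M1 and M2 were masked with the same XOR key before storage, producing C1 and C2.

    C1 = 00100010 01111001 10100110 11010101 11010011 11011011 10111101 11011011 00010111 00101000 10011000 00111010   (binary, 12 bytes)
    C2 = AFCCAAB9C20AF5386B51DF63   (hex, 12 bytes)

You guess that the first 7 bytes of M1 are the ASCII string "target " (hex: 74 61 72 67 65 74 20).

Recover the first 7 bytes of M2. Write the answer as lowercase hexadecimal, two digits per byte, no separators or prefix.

f9d47e0b74a568

First, C1 ⊕ C2 = (M1 ⊕ K) ⊕ (M2 ⊕ K) = M1 ⊕ M2, so the key drops out. Then M2 = (M1 ⊕ M2) ⊕ M1 over the first 7 bytes.
byte 0: (22 ⊕ af) ⊕ 74 = 8d ⊕ 74 = f9
byte 1: (79 ⊕ cc) ⊕ 61 = b5 ⊕ 61 = d4
byte 2: (a6 ⊕ aa) ⊕ 72 = 0c ⊕ 72 = 7e
byte 3: (d5 ⊕ b9) ⊕ 67 = 6c ⊕ 67 = 0b
byte 4: (d3 ⊕ c2) ⊕ 65 = 11 ⊕ 65 = 74
byte 5: (db ⊕ 0a) ⊕ 74 = d1 ⊕ 74 = a5
byte 6: (bd ⊕ f5) ⊕ 20 = 48 ⊕ 20 = 68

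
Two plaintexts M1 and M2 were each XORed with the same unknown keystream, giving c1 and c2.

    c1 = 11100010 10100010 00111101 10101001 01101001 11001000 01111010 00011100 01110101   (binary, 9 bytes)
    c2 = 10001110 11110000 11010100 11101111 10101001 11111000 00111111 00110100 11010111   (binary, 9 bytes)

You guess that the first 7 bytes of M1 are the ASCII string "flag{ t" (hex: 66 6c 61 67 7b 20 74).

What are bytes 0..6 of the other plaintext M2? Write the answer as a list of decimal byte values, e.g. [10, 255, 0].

First, c1 ⊕ c2 = (M1 ⊕ K) ⊕ (M2 ⊕ K) = M1 ⊕ M2, so the key drops out. Then M2 = (M1 ⊕ M2) ⊕ M1 over the first 7 bytes.
byte 0: (e2 ⊕ 8e) ⊕ 66 = 6c ⊕ 66 = 0a
byte 1: (a2 ⊕ f0) ⊕ 6c = 52 ⊕ 6c = 3e
byte 2: (3d ⊕ d4) ⊕ 61 = e9 ⊕ 61 = 88
byte 3: (a9 ⊕ ef) ⊕ 67 = 46 ⊕ 67 = 21
byte 4: (69 ⊕ a9) ⊕ 7b = c0 ⊕ 7b = bb
byte 5: (c8 ⊕ f8) ⊕ 20 = 30 ⊕ 20 = 10
byte 6: (7a ⊕ 3f) ⊕ 74 = 45 ⊕ 74 = 31

[10, 62, 136, 33, 187, 16, 49]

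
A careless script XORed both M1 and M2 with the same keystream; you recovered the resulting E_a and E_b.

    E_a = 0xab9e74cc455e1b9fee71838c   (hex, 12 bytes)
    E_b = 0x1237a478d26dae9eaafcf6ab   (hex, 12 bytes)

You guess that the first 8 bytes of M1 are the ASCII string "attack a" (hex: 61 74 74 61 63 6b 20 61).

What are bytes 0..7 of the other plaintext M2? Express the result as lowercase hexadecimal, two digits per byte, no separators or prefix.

First, E_a ⊕ E_b = (M1 ⊕ K) ⊕ (M2 ⊕ K) = M1 ⊕ M2, so the key drops out. Then M2 = (M1 ⊕ M2) ⊕ M1 over the first 8 bytes.
byte 0: (ab xor 12) xor 61 = b9 xor 61 = d8
byte 1: (9e xor 37) xor 74 = a9 xor 74 = dd
byte 2: (74 xor a4) xor 74 = d0 xor 74 = a4
byte 3: (cc xor 78) xor 61 = b4 xor 61 = d5
byte 4: (45 xor d2) xor 63 = 97 xor 63 = f4
byte 5: (5e xor 6d) xor 6b = 33 xor 6b = 58
byte 6: (1b xor ae) xor 20 = b5 xor 20 = 95
byte 7: (9f xor 9e) xor 61 = 01 xor 61 = 60

d8dda4d5f4589560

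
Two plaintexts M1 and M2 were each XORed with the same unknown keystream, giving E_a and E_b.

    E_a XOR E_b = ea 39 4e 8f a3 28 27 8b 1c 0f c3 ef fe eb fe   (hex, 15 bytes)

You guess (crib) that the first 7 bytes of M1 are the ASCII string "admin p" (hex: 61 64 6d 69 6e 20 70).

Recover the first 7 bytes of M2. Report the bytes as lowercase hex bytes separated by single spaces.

Since E_a ⊕ E_b = M1 ⊕ M2, XORing with the guessed M1 bytes yields the corresponding M2 bytes: M2 = (E_a ⊕ E_b) ⊕ M1.
byte 0: ea ⊕ 61 = 8b
byte 1: 39 ⊕ 64 = 5d
byte 2: 4e ⊕ 6d = 23
byte 3: 8f ⊕ 69 = e6
byte 4: a3 ⊕ 6e = cd
byte 5: 28 ⊕ 20 = 08
byte 6: 27 ⊕ 70 = 57

8b 5d 23 e6 cd 08 57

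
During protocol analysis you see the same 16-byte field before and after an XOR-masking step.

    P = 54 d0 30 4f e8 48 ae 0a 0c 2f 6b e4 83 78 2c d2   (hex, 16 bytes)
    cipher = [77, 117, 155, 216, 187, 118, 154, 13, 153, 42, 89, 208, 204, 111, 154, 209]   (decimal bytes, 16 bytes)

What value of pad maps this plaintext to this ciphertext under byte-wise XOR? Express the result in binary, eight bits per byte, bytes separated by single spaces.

Since cipher = P ⊕ pad, XORing both sides with P gives pad = P ⊕ cipher.
byte 0:  84 ^  77 =  25
byte 1: 208 ^ 117 = 165
byte 2:  48 ^ 155 = 171
byte 3:  79 ^ 216 = 151
byte 4: 232 ^ 187 =  83
byte 5:  72 ^ 118 =  62
byte 6: 174 ^ 154 =  52
byte 7:  10 ^  13 =   7
byte 8:  12 ^ 153 = 149
byte 9:  47 ^  42 =   5
byte 10: 107 ^  89 =  50
byte 11: 228 ^ 208 =  52
byte 12: 131 ^ 204 =  79
byte 13: 120 ^ 111 =  23
byte 14:  44 ^ 154 = 182
byte 15: 210 ^ 209 =   3

00011001 10100101 10101011 10010111 01010011 00111110 00110100 00000111 10010101 00000101 00110010 00110100 01001111 00010111 10110110 00000011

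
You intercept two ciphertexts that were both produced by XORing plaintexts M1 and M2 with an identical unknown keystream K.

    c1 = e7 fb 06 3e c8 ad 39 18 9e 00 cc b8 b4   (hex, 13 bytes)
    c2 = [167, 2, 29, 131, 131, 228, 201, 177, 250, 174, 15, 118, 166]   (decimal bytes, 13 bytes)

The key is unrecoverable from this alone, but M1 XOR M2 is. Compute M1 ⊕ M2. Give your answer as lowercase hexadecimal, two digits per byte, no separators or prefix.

c1 ⊕ c2 = (M1 ⊕ K) ⊕ (M2 ⊕ K) = M1 ⊕ M2 — the shared key cancels under XOR.
e7 ^ a7 = 40
fb ^ 02 = f9
06 ^ 1d = 1b
3e ^ 83 = bd
c8 ^ 83 = 4b
ad ^ e4 = 49
39 ^ c9 = f0
18 ^ b1 = a9
9e ^ fa = 64
00 ^ ae = ae
cc ^ 0f = c3
b8 ^ 76 = ce
b4 ^ a6 = 12

40f91bbd4b49f0a964aec3ce12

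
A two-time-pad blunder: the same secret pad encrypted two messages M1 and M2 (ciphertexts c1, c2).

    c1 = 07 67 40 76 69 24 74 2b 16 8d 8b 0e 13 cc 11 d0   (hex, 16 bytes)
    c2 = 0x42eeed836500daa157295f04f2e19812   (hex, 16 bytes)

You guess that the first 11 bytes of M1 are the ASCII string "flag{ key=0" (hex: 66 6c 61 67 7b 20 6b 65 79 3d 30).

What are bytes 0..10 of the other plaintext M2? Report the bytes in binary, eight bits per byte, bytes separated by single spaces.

00100011 11100101 11001100 10010010 01110111 00000100 11000101 11101111 00111000 10011001 11100100

First, c1 ⊕ c2 = (M1 ⊕ K) ⊕ (M2 ⊕ K) = M1 ⊕ M2, so the key drops out. Then M2 = (M1 ⊕ M2) ⊕ M1 over the first 11 bytes.
byte 0: (07 ^ 42) ^ 66 = 45 ^ 66 = 23
byte 1: (67 ^ ee) ^ 6c = 89 ^ 6c = e5
byte 2: (40 ^ ed) ^ 61 = ad ^ 61 = cc
byte 3: (76 ^ 83) ^ 67 = f5 ^ 67 = 92
byte 4: (69 ^ 65) ^ 7b = 0c ^ 7b = 77
byte 5: (24 ^ 00) ^ 20 = 24 ^ 20 = 04
byte 6: (74 ^ da) ^ 6b = ae ^ 6b = c5
byte 7: (2b ^ a1) ^ 65 = 8a ^ 65 = ef
byte 8: (16 ^ 57) ^ 79 = 41 ^ 79 = 38
byte 9: (8d ^ 29) ^ 3d = a4 ^ 3d = 99
byte 10: (8b ^ 5f) ^ 30 = d4 ^ 30 = e4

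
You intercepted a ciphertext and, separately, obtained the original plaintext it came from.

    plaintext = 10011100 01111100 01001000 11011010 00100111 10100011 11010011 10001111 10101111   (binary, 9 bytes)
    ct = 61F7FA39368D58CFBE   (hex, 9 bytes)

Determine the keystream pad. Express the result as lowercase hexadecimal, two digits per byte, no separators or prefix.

Since ct = plaintext ⊕ pad, XORing both sides with plaintext gives pad = plaintext ⊕ ct.
byte 0: 10011100 ⊕ 01100001 = 11111101
byte 1: 01111100 ⊕ 11110111 = 10001011
byte 2: 01001000 ⊕ 11111010 = 10110010
byte 3: 11011010 ⊕ 00111001 = 11100011
byte 4: 00100111 ⊕ 00110110 = 00010001
byte 5: 10100011 ⊕ 10001101 = 00101110
byte 6: 11010011 ⊕ 01011000 = 10001011
byte 7: 10001111 ⊕ 11001111 = 01000000
byte 8: 10101111 ⊕ 10111110 = 00010001

fd8bb2e3112e8b4011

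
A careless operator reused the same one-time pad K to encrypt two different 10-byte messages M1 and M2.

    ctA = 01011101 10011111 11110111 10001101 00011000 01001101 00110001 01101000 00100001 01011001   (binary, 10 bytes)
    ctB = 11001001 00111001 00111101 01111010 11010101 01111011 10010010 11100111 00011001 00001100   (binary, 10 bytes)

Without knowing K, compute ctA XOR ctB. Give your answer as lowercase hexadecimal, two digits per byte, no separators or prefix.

ctA ⊕ ctB = (M1 ⊕ K) ⊕ (M2 ⊕ K) = M1 ⊕ M2 — the shared key cancels under XOR.
byte 0: 5d xor c9 = 94
byte 1: 9f xor 39 = a6
byte 2: f7 xor 3d = ca
byte 3: 8d xor 7a = f7
byte 4: 18 xor d5 = cd
byte 5: 4d xor 7b = 36
byte 6: 31 xor 92 = a3
byte 7: 68 xor e7 = 8f
byte 8: 21 xor 19 = 38
byte 9: 59 xor 0c = 55

94a6caf7cd36a38f3855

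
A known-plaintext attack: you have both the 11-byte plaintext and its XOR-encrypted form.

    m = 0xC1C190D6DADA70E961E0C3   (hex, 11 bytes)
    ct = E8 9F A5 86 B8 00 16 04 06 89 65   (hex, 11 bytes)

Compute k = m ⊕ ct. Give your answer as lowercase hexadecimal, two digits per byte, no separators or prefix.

Since ct = m ⊕ k, XORing both sides with m gives k = m ⊕ ct.
byte 0: c1 xor e8 = 29
byte 1: c1 xor 9f = 5e
byte 2: 90 xor a5 = 35
byte 3: d6 xor 86 = 50
byte 4: da xor b8 = 62
byte 5: da xor 00 = da
byte 6: 70 xor 16 = 66
byte 7: e9 xor 04 = ed
byte 8: 61 xor 06 = 67
byte 9: e0 xor 89 = 69
byte 10: c3 xor 65 = a6

295e355062da66ed6769a6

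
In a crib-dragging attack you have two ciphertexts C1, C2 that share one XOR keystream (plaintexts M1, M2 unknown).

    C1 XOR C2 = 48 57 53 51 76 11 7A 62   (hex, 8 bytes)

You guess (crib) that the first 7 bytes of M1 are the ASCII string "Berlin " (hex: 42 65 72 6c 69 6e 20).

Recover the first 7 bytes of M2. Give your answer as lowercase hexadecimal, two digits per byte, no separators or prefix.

0a32213d1f7f5a

Since C1 ⊕ C2 = M1 ⊕ M2, XORing with the guessed M1 bytes yields the corresponding M2 bytes: M2 = (C1 ⊕ C2) ⊕ M1.
48 xor 42 = 0a
57 xor 65 = 32
53 xor 72 = 21
51 xor 6c = 3d
76 xor 69 = 1f
11 xor 6e = 7f
7a xor 20 = 5a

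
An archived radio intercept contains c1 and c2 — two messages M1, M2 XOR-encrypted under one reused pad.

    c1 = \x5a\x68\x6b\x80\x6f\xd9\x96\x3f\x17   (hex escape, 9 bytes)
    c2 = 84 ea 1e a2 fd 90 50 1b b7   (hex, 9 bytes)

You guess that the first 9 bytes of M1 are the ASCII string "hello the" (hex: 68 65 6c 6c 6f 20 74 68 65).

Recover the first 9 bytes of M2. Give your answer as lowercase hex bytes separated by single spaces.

First, c1 ⊕ c2 = (M1 ⊕ K) ⊕ (M2 ⊕ K) = M1 ⊕ M2, so the key drops out. Then M2 = (M1 ⊕ M2) ⊕ M1 over the first 9 bytes.
byte 0: (5a xor 84) xor 68 = de xor 68 = b6
byte 1: (68 xor ea) xor 65 = 82 xor 65 = e7
byte 2: (6b xor 1e) xor 6c = 75 xor 6c = 19
byte 3: (80 xor a2) xor 6c = 22 xor 6c = 4e
byte 4: (6f xor fd) xor 6f = 92 xor 6f = fd
byte 5: (d9 xor 90) xor 20 = 49 xor 20 = 69
byte 6: (96 xor 50) xor 74 = c6 xor 74 = b2
byte 7: (3f xor 1b) xor 68 = 24 xor 68 = 4c
byte 8: (17 xor b7) xor 65 = a0 xor 65 = c5

b6 e7 19 4e fd 69 b2 4c c5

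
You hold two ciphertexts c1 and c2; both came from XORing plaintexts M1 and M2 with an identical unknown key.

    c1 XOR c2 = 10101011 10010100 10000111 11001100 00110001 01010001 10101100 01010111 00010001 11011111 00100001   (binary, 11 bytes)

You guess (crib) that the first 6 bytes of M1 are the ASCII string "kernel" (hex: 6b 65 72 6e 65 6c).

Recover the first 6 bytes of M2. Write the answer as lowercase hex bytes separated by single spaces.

c0 f1 f5 a2 54 3d

Since c1 ⊕ c2 = M1 ⊕ M2, XORing with the guessed M1 bytes yields the corresponding M2 bytes: M2 = (c1 ⊕ c2) ⊕ M1.
byte 0: ab ^ 6b = c0
byte 1: 94 ^ 65 = f1
byte 2: 87 ^ 72 = f5
byte 3: cc ^ 6e = a2
byte 4: 31 ^ 65 = 54
byte 5: 51 ^ 6c = 3d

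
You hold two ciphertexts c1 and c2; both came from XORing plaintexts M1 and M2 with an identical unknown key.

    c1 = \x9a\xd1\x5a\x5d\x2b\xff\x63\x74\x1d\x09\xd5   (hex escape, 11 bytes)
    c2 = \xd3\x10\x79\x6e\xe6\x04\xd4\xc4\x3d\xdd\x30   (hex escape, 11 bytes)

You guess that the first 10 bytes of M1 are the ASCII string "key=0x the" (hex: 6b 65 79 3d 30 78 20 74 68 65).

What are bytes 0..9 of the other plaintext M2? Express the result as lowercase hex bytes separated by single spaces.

First, c1 ⊕ c2 = (M1 ⊕ K) ⊕ (M2 ⊕ K) = M1 ⊕ M2, so the key drops out. Then M2 = (M1 ⊕ M2) ⊕ M1 over the first 10 bytes.
byte 0: (9a ^ d3) ^ 6b = 49 ^ 6b = 22
byte 1: (d1 ^ 10) ^ 65 = c1 ^ 65 = a4
byte 2: (5a ^ 79) ^ 79 = 23 ^ 79 = 5a
byte 3: (5d ^ 6e) ^ 3d = 33 ^ 3d = 0e
byte 4: (2b ^ e6) ^ 30 = cd ^ 30 = fd
byte 5: (ff ^ 04) ^ 78 = fb ^ 78 = 83
byte 6: (63 ^ d4) ^ 20 = b7 ^ 20 = 97
byte 7: (74 ^ c4) ^ 74 = b0 ^ 74 = c4
byte 8: (1d ^ 3d) ^ 68 = 20 ^ 68 = 48
byte 9: (09 ^ dd) ^ 65 = d4 ^ 65 = b1

22 a4 5a 0e fd 83 97 c4 48 b1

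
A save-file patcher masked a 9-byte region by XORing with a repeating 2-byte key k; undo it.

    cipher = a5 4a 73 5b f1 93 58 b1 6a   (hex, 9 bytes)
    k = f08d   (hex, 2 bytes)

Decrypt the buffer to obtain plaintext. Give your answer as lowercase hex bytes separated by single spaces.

55 c7 83 d6 01 1e a8 3c 9a

The 2-byte key repeats, so the effective keystream is f0 8d f0 8d f0 8d f0 8d f0.
byte 0: 10100101 xor 11110000 = 01010101
byte 1: 01001010 xor 10001101 = 11000111
byte 2: 01110011 xor 11110000 = 10000011
byte 3: 01011011 xor 10001101 = 11010110
byte 4: 11110001 xor 11110000 = 00000001
byte 5: 10010011 xor 10001101 = 00011110
byte 6: 01011000 xor 11110000 = 10101000
byte 7: 10110001 xor 10001101 = 00111100
byte 8: 01101010 xor 11110000 = 10011010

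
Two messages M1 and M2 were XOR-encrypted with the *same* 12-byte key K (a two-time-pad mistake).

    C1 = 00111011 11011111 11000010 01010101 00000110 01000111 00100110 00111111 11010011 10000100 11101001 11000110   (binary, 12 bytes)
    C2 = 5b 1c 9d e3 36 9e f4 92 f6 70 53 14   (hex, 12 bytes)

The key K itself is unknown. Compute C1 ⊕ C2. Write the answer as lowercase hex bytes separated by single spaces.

60 c3 5f b6 30 d9 d2 ad 25 f4 ba d2

C1 ⊕ C2 = (M1 ⊕ K) ⊕ (M2 ⊕ K) = M1 ⊕ M2 — the shared key cancels under XOR.
 59 XOR  91 =  96
223 XOR  28 = 195
194 XOR 157 =  95
 85 XOR 227 = 182
  6 XOR  54 =  48
 71 XOR 158 = 217
 38 XOR 244 = 210
 63 XOR 146 = 173
211 XOR 246 =  37
132 XOR 112 = 244
233 XOR  83 = 186
198 XOR  20 = 210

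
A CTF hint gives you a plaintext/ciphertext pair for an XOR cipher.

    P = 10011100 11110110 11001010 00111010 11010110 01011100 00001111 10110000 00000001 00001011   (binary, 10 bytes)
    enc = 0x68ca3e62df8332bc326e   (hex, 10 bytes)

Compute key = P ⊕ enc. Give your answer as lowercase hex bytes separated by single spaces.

f4 3c f4 58 09 df 3d 0c 33 65

Since enc = P ⊕ key, XORing both sides with P gives key = P ⊕ enc.
156 xor 104 = 244
246 xor 202 =  60
202 xor  62 = 244
 58 xor  98 =  88
214 xor 223 =   9
 92 xor 131 = 223
 15 xor  50 =  61
176 xor 188 =  12
  1 xor  50 =  51
 11 xor 110 = 101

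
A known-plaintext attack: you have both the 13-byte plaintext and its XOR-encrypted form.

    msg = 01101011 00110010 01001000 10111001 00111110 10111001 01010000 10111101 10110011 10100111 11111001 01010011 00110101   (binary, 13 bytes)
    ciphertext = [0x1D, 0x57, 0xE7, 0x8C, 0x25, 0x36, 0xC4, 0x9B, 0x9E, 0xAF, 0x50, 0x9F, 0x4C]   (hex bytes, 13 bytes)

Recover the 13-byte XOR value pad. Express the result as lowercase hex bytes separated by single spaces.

76 65 af 35 1b 8f 94 26 2d 08 a9 cc 79

Since ciphertext = msg ⊕ pad, XORing both sides with msg gives pad = msg ⊕ ciphertext.
byte 0: 01101011 ⊕ 00011101 = 01110110
byte 1: 00110010 ⊕ 01010111 = 01100101
byte 2: 01001000 ⊕ 11100111 = 10101111
byte 3: 10111001 ⊕ 10001100 = 00110101
byte 4: 00111110 ⊕ 00100101 = 00011011
byte 5: 10111001 ⊕ 00110110 = 10001111
byte 6: 01010000 ⊕ 11000100 = 10010100
byte 7: 10111101 ⊕ 10011011 = 00100110
byte 8: 10110011 ⊕ 10011110 = 00101101
byte 9: 10100111 ⊕ 10101111 = 00001000
byte 10: 11111001 ⊕ 01010000 = 10101001
byte 11: 01010011 ⊕ 10011111 = 11001100
byte 12: 00110101 ⊕ 01001100 = 01111001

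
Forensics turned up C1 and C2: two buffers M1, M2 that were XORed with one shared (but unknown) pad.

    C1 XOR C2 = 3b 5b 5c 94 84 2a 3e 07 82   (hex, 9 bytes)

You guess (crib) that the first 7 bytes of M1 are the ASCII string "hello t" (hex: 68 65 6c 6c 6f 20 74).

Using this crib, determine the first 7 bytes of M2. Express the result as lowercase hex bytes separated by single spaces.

53 3e 30 f8 eb 0a 4a

Since C1 ⊕ C2 = M1 ⊕ M2, XORing with the guessed M1 bytes yields the corresponding M2 bytes: M2 = (C1 ⊕ C2) ⊕ M1.
3b ⊕ 68 = 53
5b ⊕ 65 = 3e
5c ⊕ 6c = 30
94 ⊕ 6c = f8
84 ⊕ 6f = eb
2a ⊕ 20 = 0a
3e ⊕ 74 = 4a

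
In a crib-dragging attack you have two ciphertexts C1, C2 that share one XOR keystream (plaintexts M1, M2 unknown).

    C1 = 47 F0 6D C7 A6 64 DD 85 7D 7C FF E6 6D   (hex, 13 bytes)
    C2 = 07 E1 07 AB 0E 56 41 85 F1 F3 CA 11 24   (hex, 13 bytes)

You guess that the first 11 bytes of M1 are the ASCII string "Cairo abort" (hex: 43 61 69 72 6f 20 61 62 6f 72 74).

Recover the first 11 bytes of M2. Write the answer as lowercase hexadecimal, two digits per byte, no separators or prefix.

First, C1 ⊕ C2 = (M1 ⊕ K) ⊕ (M2 ⊕ K) = M1 ⊕ M2, so the key drops out. Then M2 = (M1 ⊕ M2) ⊕ M1 over the first 11 bytes.
byte 0: (47 XOR 07) XOR 43 = 40 XOR 43 = 03
byte 1: (f0 XOR e1) XOR 61 = 11 XOR 61 = 70
byte 2: (6d XOR 07) XOR 69 = 6a XOR 69 = 03
byte 3: (c7 XOR ab) XOR 72 = 6c XOR 72 = 1e
byte 4: (a6 XOR 0e) XOR 6f = a8 XOR 6f = c7
byte 5: (64 XOR 56) XOR 20 = 32 XOR 20 = 12
byte 6: (dd XOR 41) XOR 61 = 9c XOR 61 = fd
byte 7: (85 XOR 85) XOR 62 = 00 XOR 62 = 62
byte 8: (7d XOR f1) XOR 6f = 8c XOR 6f = e3
byte 9: (7c XOR f3) XOR 72 = 8f XOR 72 = fd
byte 10: (ff XOR ca) XOR 74 = 35 XOR 74 = 41

0370031ec712fd62e3fd41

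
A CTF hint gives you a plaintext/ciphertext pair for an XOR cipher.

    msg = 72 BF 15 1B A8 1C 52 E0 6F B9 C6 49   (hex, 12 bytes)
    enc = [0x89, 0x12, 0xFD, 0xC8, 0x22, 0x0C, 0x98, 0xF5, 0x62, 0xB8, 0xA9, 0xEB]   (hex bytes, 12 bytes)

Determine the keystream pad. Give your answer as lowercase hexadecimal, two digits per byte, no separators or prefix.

fbade8d38a10ca150d016fa2

Since enc = msg ⊕ pad, XORing both sides with msg gives pad = msg ⊕ enc.
byte 0: 72 XOR 89 = fb
byte 1: bf XOR 12 = ad
byte 2: 15 XOR fd = e8
byte 3: 1b XOR c8 = d3
byte 4: a8 XOR 22 = 8a
byte 5: 1c XOR 0c = 10
byte 6: 52 XOR 98 = ca
byte 7: e0 XOR f5 = 15
byte 8: 6f XOR 62 = 0d
byte 9: b9 XOR b8 = 01
byte 10: c6 XOR a9 = 6f
byte 11: 49 XOR eb = a2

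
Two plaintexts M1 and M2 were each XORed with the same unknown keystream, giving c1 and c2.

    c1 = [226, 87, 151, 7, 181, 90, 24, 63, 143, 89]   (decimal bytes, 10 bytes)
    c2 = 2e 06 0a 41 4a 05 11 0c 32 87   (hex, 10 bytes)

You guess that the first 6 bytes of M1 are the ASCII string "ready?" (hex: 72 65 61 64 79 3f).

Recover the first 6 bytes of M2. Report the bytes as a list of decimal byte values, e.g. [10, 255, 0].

First, c1 ⊕ c2 = (M1 ⊕ K) ⊕ (M2 ⊕ K) = M1 ⊕ M2, so the key drops out. Then M2 = (M1 ⊕ M2) ⊕ M1 over the first 6 bytes.
byte 0: (e2 ⊕ 2e) ⊕ 72 = cc ⊕ 72 = be
byte 1: (57 ⊕ 06) ⊕ 65 = 51 ⊕ 65 = 34
byte 2: (97 ⊕ 0a) ⊕ 61 = 9d ⊕ 61 = fc
byte 3: (07 ⊕ 41) ⊕ 64 = 46 ⊕ 64 = 22
byte 4: (b5 ⊕ 4a) ⊕ 79 = ff ⊕ 79 = 86
byte 5: (5a ⊕ 05) ⊕ 3f = 5f ⊕ 3f = 60

[190, 52, 252, 34, 134, 96]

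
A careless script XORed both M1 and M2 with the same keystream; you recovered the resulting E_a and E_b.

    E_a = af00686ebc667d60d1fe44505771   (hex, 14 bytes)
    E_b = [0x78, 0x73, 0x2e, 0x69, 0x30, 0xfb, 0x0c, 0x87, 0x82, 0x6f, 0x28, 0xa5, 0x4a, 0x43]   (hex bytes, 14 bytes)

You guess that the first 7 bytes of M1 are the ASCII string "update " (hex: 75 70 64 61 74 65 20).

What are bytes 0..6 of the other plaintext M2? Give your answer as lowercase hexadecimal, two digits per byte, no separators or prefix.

a2032266f8f851

First, E_a ⊕ E_b = (M1 ⊕ K) ⊕ (M2 ⊕ K) = M1 ⊕ M2, so the key drops out. Then M2 = (M1 ⊕ M2) ⊕ M1 over the first 7 bytes.
byte 0: (af ⊕ 78) ⊕ 75 = d7 ⊕ 75 = a2
byte 1: (00 ⊕ 73) ⊕ 70 = 73 ⊕ 70 = 03
byte 2: (68 ⊕ 2e) ⊕ 64 = 46 ⊕ 64 = 22
byte 3: (6e ⊕ 69) ⊕ 61 = 07 ⊕ 61 = 66
byte 4: (bc ⊕ 30) ⊕ 74 = 8c ⊕ 74 = f8
byte 5: (66 ⊕ fb) ⊕ 65 = 9d ⊕ 65 = f8
byte 6: (7d ⊕ 0c) ⊕ 20 = 71 ⊕ 20 = 51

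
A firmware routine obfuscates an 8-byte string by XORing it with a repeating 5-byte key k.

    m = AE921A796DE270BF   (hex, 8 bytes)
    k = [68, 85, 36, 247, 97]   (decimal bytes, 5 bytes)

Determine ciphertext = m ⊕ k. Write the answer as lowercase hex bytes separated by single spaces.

The 5-byte key repeats, so the effective keystream is 44 55 24 f7 61 44 55 24.
byte 0: ae xor 44 = ea
byte 1: 92 xor 55 = c7
byte 2: 1a xor 24 = 3e
byte 3: 79 xor f7 = 8e
byte 4: 6d xor 61 = 0c
byte 5: e2 xor 44 = a6
byte 6: 70 xor 55 = 25
byte 7: bf xor 24 = 9b

ea c7 3e 8e 0c a6 25 9b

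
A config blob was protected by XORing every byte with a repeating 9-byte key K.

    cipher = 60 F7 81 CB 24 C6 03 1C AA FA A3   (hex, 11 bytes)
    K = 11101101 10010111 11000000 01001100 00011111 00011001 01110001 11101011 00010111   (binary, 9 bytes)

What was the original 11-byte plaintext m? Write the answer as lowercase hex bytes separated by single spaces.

8d 60 41 87 3b df 72 f7 bd 17 34

The 9-byte key repeats, so the effective keystream is ed 97 c0 4c 1f 19 71 eb 17 ed 97.
byte 0: 01100000 xor 11101101 = 10001101
byte 1: 11110111 xor 10010111 = 01100000
byte 2: 10000001 xor 11000000 = 01000001
byte 3: 11001011 xor 01001100 = 10000111
byte 4: 00100100 xor 00011111 = 00111011
byte 5: 11000110 xor 00011001 = 11011111
byte 6: 00000011 xor 01110001 = 01110010
byte 7: 00011100 xor 11101011 = 11110111
byte 8: 10101010 xor 00010111 = 10111101
byte 9: 11111010 xor 11101101 = 00010111
byte 10: 10100011 xor 10010111 = 00110100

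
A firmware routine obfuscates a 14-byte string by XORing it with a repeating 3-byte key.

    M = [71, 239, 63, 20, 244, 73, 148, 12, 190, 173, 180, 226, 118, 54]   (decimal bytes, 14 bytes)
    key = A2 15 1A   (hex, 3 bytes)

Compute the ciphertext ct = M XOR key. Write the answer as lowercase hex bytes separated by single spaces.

The 3-byte key repeats, so the effective keystream is a2 15 1a a2 15 1a a2 15 1a a2 15 1a a2 15.
byte 0: 01000111 XOR 10100010 = 11100101
byte 1: 11101111 XOR 00010101 = 11111010
byte 2: 00111111 XOR 00011010 = 00100101
byte 3: 00010100 XOR 10100010 = 10110110
byte 4: 11110100 XOR 00010101 = 11100001
byte 5: 01001001 XOR 00011010 = 01010011
byte 6: 10010100 XOR 10100010 = 00110110
byte 7: 00001100 XOR 00010101 = 00011001
byte 8: 10111110 XOR 00011010 = 10100100
byte 9: 10101101 XOR 10100010 = 00001111
byte 10: 10110100 XOR 00010101 = 10100001
byte 11: 11100010 XOR 00011010 = 11111000
byte 12: 01110110 XOR 10100010 = 11010100
byte 13: 00110110 XOR 00010101 = 00100011

e5 fa 25 b6 e1 53 36 19 a4 0f a1 f8 d4 23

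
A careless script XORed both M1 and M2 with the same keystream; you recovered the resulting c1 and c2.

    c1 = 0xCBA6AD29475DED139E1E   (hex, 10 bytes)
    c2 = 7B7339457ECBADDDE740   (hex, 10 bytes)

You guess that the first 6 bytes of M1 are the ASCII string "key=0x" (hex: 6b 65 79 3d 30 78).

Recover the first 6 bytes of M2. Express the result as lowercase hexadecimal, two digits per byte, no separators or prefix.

dbb0ed5109ee

First, c1 ⊕ c2 = (M1 ⊕ K) ⊕ (M2 ⊕ K) = M1 ⊕ M2, so the key drops out. Then M2 = (M1 ⊕ M2) ⊕ M1 over the first 6 bytes.
byte 0: (cb ^ 7b) ^ 6b = b0 ^ 6b = db
byte 1: (a6 ^ 73) ^ 65 = d5 ^ 65 = b0
byte 2: (ad ^ 39) ^ 79 = 94 ^ 79 = ed
byte 3: (29 ^ 45) ^ 3d = 6c ^ 3d = 51
byte 4: (47 ^ 7e) ^ 30 = 39 ^ 30 = 09
byte 5: (5d ^ cb) ^ 78 = 96 ^ 78 = ee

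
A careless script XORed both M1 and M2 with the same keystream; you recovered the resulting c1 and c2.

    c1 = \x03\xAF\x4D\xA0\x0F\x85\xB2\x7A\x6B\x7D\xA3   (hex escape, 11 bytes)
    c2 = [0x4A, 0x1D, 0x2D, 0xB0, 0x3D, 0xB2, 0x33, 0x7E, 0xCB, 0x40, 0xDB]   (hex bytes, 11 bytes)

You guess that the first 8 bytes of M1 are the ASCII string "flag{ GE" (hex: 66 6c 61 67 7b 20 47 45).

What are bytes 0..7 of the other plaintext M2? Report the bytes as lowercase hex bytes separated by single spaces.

2f de 01 77 49 17 c6 41

First, c1 ⊕ c2 = (M1 ⊕ K) ⊕ (M2 ⊕ K) = M1 ⊕ M2, so the key drops out. Then M2 = (M1 ⊕ M2) ⊕ M1 over the first 8 bytes.
byte 0: (03 ⊕ 4a) ⊕ 66 = 49 ⊕ 66 = 2f
byte 1: (af ⊕ 1d) ⊕ 6c = b2 ⊕ 6c = de
byte 2: (4d ⊕ 2d) ⊕ 61 = 60 ⊕ 61 = 01
byte 3: (a0 ⊕ b0) ⊕ 67 = 10 ⊕ 67 = 77
byte 4: (0f ⊕ 3d) ⊕ 7b = 32 ⊕ 7b = 49
byte 5: (85 ⊕ b2) ⊕ 20 = 37 ⊕ 20 = 17
byte 6: (b2 ⊕ 33) ⊕ 47 = 81 ⊕ 47 = c6
byte 7: (7a ⊕ 7e) ⊕ 45 = 04 ⊕ 45 = 41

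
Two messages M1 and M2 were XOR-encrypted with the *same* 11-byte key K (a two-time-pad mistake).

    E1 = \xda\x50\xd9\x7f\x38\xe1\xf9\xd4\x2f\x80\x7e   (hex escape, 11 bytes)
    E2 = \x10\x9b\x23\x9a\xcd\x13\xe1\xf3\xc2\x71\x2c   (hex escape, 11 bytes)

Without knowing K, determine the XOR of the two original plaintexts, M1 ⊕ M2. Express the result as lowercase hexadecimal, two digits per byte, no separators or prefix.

cacbfae5f5f21827edf152

E1 ⊕ E2 = (M1 ⊕ K) ⊕ (M2 ⊕ K) = M1 ⊕ M2 — the shared key cancels under XOR.
da XOR 10 = ca
50 XOR 9b = cb
d9 XOR 23 = fa
7f XOR 9a = e5
38 XOR cd = f5
e1 XOR 13 = f2
f9 XOR e1 = 18
d4 XOR f3 = 27
2f XOR c2 = ed
80 XOR 71 = f1
7e XOR 2c = 52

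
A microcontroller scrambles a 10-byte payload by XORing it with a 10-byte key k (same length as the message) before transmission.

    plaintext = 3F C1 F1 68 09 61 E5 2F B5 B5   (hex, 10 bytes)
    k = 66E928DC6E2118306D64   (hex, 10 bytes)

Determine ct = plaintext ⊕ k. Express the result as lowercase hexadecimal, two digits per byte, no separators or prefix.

5928d9b46740fd1fd8d1

3f XOR 66 = 59
c1 XOR e9 = 28
f1 XOR 28 = d9
68 XOR dc = b4
09 XOR 6e = 67
61 XOR 21 = 40
e5 XOR 18 = fd
2f XOR 30 = 1f
b5 XOR 6d = d8
b5 XOR 64 = d1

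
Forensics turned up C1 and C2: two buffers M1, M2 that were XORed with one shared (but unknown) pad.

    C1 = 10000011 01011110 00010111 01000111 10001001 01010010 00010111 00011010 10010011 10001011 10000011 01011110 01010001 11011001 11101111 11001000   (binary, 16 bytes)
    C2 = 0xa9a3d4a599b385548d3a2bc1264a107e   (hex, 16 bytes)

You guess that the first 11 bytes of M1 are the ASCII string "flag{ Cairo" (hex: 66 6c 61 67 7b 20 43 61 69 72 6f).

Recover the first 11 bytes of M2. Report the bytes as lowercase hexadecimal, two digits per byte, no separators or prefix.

4c91a2856bc1d12f77c3c7

First, C1 ⊕ C2 = (M1 ⊕ K) ⊕ (M2 ⊕ K) = M1 ⊕ M2, so the key drops out. Then M2 = (M1 ⊕ M2) ⊕ M1 over the first 11 bytes.
byte 0: (83 XOR a9) XOR 66 = 2a XOR 66 = 4c
byte 1: (5e XOR a3) XOR 6c = fd XOR 6c = 91
byte 2: (17 XOR d4) XOR 61 = c3 XOR 61 = a2
byte 3: (47 XOR a5) XOR 67 = e2 XOR 67 = 85
byte 4: (89 XOR 99) XOR 7b = 10 XOR 7b = 6b
byte 5: (52 XOR b3) XOR 20 = e1 XOR 20 = c1
byte 6: (17 XOR 85) XOR 43 = 92 XOR 43 = d1
byte 7: (1a XOR 54) XOR 61 = 4e XOR 61 = 2f
byte 8: (93 XOR 8d) XOR 69 = 1e XOR 69 = 77
byte 9: (8b XOR 3a) XOR 72 = b1 XOR 72 = c3
byte 10: (83 XOR 2b) XOR 6f = a8 XOR 6f = c7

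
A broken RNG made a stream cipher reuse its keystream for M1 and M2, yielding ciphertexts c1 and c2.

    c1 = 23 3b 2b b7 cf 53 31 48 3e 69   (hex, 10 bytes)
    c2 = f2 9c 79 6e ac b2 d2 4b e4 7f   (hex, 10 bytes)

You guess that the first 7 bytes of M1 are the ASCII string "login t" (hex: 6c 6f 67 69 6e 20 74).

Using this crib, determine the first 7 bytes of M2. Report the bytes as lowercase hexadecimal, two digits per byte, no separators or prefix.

First, c1 ⊕ c2 = (M1 ⊕ K) ⊕ (M2 ⊕ K) = M1 ⊕ M2, so the key drops out. Then M2 = (M1 ⊕ M2) ⊕ M1 over the first 7 bytes.
byte 0: (23 xor f2) xor 6c = d1 xor 6c = bd
byte 1: (3b xor 9c) xor 6f = a7 xor 6f = c8
byte 2: (2b xor 79) xor 67 = 52 xor 67 = 35
byte 3: (b7 xor 6e) xor 69 = d9 xor 69 = b0
byte 4: (cf xor ac) xor 6e = 63 xor 6e = 0d
byte 5: (53 xor b2) xor 20 = e1 xor 20 = c1
byte 6: (31 xor d2) xor 74 = e3 xor 74 = 97

bdc835b00dc197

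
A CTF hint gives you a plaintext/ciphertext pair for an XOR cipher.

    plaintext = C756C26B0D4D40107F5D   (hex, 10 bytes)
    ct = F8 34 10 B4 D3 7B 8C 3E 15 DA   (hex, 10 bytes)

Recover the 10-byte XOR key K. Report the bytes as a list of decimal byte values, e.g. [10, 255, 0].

[63, 98, 210, 223, 222, 54, 204, 46, 106, 135]

Since ct = plaintext ⊕ K, XORing both sides with plaintext gives K = plaintext ⊕ ct.
11000111 xor 11111000 = 00111111
01010110 xor 00110100 = 01100010
11000010 xor 00010000 = 11010010
01101011 xor 10110100 = 11011111
00001101 xor 11010011 = 11011110
01001101 xor 01111011 = 00110110
01000000 xor 10001100 = 11001100
00010000 xor 00111110 = 00101110
01111111 xor 00010101 = 01101010
01011101 xor 11011010 = 10000111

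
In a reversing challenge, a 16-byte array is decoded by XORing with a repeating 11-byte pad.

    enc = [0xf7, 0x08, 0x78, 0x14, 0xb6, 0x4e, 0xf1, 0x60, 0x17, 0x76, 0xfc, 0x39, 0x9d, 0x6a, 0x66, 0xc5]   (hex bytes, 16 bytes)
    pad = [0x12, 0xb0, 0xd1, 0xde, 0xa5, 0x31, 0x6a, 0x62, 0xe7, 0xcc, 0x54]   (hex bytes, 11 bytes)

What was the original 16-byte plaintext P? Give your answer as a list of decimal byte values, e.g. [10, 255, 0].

[229, 184, 169, 202, 19, 127, 155, 2, 240, 186, 168, 43, 45, 187, 184, 96]

The 11-byte key repeats, so the effective keystream is 12 b0 d1 de a5 31 6a 62 e7 cc 54 12 b0 d1 de a5.
byte 0: 247 XOR  18 = 229
byte 1:   8 XOR 176 = 184
byte 2: 120 XOR 209 = 169
byte 3:  20 XOR 222 = 202
byte 4: 182 XOR 165 =  19
byte 5:  78 XOR  49 = 127
byte 6: 241 XOR 106 = 155
byte 7:  96 XOR  98 =   2
byte 8:  23 XOR 231 = 240
byte 9: 118 XOR 204 = 186
byte 10: 252 XOR  84 = 168
byte 11:  57 XOR  18 =  43
byte 12: 157 XOR 176 =  45
byte 13: 106 XOR 209 = 187
byte 14: 102 XOR 222 = 184
byte 15: 197 XOR 165 =  96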